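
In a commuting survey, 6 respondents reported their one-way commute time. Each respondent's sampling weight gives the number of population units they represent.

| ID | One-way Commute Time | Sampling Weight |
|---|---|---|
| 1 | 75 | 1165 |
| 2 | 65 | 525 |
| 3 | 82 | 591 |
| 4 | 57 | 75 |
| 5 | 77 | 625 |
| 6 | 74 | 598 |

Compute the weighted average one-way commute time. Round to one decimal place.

74.5

Weighted sum = 75×1165 + 65×525 + 82×591 + 57×75 + 77×625 + 74×598
  = 266614
Sum of weights = 3579
Weighted mean = 266614 / 3579 = 74.493993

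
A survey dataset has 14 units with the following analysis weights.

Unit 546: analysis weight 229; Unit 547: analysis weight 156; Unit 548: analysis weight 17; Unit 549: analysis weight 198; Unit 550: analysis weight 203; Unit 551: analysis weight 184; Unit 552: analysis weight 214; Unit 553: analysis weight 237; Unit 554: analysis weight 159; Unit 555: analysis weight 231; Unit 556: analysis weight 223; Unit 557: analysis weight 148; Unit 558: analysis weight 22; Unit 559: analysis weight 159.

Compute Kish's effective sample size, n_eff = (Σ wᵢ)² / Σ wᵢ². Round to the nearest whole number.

12

Σ wᵢ = 2380
Σ wᵢ² = 469340
n_eff = 2380² / 469340 = 5664400 / 469340 = 12.068863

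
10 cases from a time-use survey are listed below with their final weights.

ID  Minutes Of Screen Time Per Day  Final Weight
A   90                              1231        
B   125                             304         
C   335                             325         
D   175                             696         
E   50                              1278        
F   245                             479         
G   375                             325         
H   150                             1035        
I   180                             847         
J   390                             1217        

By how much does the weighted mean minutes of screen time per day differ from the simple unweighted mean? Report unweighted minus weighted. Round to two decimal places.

22.16

Unweighted sum = 90 + 125 + 335 + 175 + 50 + 245 + 375 + 150 + 180 + 390 = 2115
Unweighted mean = 2115 / 10 = 211.5
Weighted sum = 90×1231 + 125×304 + 335×325 + 175×696 + 50×1278 + 245×479 + 375×325 + 150×1035 + 180×847 + 390×1217
  = 110790 + 38000 + 108875 + 121800 + 63900 + 117355 + 121875 + 155250 + 152460 + 474630 = 1464935
Sum of weights = 1231 + 304 + 325 + 696 + 1278 + 479 + 325 + 1035 + 847 + 1217 = 7737
Weighted mean = 1464935 / 7737 = 189.34148
Difference (unweighted minus weighted) = 22.158524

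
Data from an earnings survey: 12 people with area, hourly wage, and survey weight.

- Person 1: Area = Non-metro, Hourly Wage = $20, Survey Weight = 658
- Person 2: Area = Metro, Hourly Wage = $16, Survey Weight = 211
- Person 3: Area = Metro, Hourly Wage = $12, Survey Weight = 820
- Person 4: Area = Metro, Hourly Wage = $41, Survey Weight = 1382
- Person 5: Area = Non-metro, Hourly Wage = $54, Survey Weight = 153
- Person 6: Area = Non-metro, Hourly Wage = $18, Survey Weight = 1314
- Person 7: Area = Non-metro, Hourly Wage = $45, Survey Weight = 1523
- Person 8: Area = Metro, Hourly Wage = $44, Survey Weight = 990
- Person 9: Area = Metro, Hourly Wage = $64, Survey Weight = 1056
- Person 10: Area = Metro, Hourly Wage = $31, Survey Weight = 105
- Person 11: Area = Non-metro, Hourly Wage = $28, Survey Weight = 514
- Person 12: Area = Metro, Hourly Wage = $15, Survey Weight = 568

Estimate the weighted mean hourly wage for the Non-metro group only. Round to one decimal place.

Non-metro rows: 1, 5, 6, 7, 11
Weighted sum = 20×658 + 54×153 + 18×1314 + 45×1523 + 28×514
  = 13160 + 8262 + 23652 + 68535 + 14392 = 128001
Sum of weights = 658 + 153 + 1314 + 1523 + 514 = 4162
Weighted mean = 128001 / 4162 = 30.754685

30.8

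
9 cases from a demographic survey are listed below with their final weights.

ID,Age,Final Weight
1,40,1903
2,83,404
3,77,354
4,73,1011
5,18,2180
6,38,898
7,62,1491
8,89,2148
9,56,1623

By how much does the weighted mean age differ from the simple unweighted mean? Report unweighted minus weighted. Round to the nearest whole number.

Unweighted sum = 40 + 83 + 77 + 73 + 18 + 38 + 62 + 89 + 56 = 536
Unweighted mean = 536 / 9 = 59.555556
Weighted sum = 40×1903 + 83×404 + 77×354 + 73×1011 + 18×2180 + 38×898 + 62×1491 + 89×2148 + 56×1623
  = 76120 + 33532 + 27258 + 73803 + 39240 + 34124 + 92442 + 191172 + 90888 = 658579
Sum of weights = 1903 + 404 + 354 + 1011 + 2180 + 898 + 1491 + 2148 + 1623 = 12012
Weighted mean = 658579 / 12012 = 54.826757
Difference (unweighted minus weighted) = 4.728799

5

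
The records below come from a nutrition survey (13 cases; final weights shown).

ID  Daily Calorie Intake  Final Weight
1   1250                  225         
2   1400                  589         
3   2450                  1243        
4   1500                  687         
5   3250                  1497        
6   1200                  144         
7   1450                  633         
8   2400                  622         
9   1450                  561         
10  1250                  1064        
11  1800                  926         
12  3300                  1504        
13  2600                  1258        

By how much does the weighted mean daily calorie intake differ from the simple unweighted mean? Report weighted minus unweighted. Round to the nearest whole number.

307

Unweighted sum = 25300
Unweighted mean = 25300 / 13 = 1946.1538
Weighted sum = 24674650
Sum of weights = 10953
Weighted mean = 24674650 / 10953 = 2252.7755
Difference (weighted minus unweighted) = 306.62165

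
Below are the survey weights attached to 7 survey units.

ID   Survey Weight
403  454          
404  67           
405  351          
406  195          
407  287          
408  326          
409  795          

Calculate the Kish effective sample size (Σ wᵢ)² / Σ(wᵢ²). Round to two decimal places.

5.14

Σ wᵢ = 2475
Σ wᵢ² = 206116 + 4489 + 123201 + 38025 + 82369 + 106276 + 632025 = 1192501
n_eff = 2475² / 1192501 = 6125625 / 1192501 = 5.1367881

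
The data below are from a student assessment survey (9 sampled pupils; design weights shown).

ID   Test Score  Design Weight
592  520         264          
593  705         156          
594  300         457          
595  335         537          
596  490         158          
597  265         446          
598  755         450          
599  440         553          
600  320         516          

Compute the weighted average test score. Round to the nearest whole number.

Weighted sum = 520×264 + 705×156 + 300×457 + 335×537 + 490×158 + 265×446 + 755×450 + 440×553 + 320×516
  = 137280 + 109980 + 137100 + 179895 + 77420 + 118190 + 339750 + 243320 + 165120 = 1508055
Sum of weights = 264 + 156 + 457 + 537 + 158 + 446 + 450 + 553 + 516 = 3537
Weighted mean = 1508055 / 3537 = 426.36556

426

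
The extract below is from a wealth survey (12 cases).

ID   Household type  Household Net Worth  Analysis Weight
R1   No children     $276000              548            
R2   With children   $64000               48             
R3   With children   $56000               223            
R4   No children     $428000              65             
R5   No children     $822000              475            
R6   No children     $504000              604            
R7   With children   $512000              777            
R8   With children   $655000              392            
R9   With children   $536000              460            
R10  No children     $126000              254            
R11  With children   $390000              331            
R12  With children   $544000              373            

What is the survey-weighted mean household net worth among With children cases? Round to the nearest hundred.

With children rows: R2, R3, R7, R8, R9, R11, R12
Weighted sum = 1248706000
Sum of weights = 48 + 223 + 777 + 392 + 460 + 331 + 373 = 2604
Weighted mean = 1248706000 / 2604 = 479533.79

479500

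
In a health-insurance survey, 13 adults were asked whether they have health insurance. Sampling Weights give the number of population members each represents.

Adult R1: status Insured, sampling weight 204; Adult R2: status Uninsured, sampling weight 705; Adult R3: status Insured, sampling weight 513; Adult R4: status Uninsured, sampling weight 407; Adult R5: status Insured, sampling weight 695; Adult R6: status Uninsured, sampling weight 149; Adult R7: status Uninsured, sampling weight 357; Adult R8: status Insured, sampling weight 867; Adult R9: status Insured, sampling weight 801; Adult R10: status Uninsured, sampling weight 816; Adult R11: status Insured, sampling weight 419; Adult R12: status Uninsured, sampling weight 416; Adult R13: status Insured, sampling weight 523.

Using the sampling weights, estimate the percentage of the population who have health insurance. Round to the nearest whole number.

59

Sum of weights for 'Insured' = 204 + 513 + 695 + 867 + 801 + 419 + 523 = 4022
Total weight = 6872
Weighted proportion = 4022 / 6872 = 0.58527357 → 58.527357%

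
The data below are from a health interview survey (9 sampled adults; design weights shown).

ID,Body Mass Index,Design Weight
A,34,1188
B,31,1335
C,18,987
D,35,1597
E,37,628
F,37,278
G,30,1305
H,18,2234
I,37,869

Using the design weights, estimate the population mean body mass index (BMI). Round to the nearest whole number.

29

Weighted sum = 34×1188 + 31×1335 + 18×987 + 35×1597 + 37×628 + 37×278 + 30×1305 + 18×2234 + 37×869
  = 300475
Sum of weights = 1188 + 1335 + 987 + 1597 + 628 + 278 + 1305 + 2234 + 869 = 10421
Weighted mean = 300475 / 10421 = 28.833605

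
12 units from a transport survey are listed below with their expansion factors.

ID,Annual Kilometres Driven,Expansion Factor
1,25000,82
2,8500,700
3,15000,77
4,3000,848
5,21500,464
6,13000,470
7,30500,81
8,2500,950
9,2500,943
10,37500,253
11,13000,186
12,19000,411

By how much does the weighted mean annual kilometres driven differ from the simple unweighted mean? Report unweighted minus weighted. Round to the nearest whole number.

5907

Unweighted sum = 25000 + 8500 + 15000 + 3000 + 21500 + 13000 + 30500 + 2500 + 2500 + 37500 + 13000 + 19000 = 191000
Unweighted mean = 191000 / 12 = 15916.667
Weighted sum = 54702500
Sum of weights = 82 + 700 + 77 + 848 + 464 + 470 + 81 + 950 + 943 + 253 + 186 + 411 = 5465
Weighted mean = 54702500 / 5465 = 10009.607
Difference (unweighted minus weighted) = 5907.0601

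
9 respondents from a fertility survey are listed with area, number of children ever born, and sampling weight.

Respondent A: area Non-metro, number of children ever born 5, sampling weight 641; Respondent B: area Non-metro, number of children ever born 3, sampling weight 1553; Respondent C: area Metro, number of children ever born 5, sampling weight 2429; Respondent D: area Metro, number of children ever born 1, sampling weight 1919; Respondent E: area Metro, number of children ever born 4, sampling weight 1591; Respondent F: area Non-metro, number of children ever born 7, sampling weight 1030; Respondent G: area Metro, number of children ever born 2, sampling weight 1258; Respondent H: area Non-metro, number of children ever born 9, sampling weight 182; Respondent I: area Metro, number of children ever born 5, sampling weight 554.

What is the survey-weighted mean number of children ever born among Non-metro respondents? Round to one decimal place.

Non-metro rows: A, B, F, H
Weighted sum = 5×641 + 3×1553 + 7×1030 + 9×182
  = 3205 + 4659 + 7210 + 1638 = 16712
Sum of weights = 641 + 1553 + 1030 + 182 = 3406
Weighted mean = 16712 / 3406 = 4.9066353

4.9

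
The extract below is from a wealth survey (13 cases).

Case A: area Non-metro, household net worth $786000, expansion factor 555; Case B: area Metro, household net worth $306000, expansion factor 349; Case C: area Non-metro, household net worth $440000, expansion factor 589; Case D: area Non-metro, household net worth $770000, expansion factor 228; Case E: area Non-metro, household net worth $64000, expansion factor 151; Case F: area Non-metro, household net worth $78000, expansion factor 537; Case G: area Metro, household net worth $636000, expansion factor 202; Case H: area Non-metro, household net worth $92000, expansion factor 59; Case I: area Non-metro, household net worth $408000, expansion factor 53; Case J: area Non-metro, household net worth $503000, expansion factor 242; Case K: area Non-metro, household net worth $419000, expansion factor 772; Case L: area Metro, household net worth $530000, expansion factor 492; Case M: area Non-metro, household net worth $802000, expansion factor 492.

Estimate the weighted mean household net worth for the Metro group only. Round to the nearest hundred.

Metro rows: B, G, L
Weighted sum = 306000×349 + 636000×202 + 530000×492
  = 106794000 + 128472000 + 260760000 = 496026000
Sum of weights = 349 + 202 + 492 = 1043
Weighted mean = 496026000 / 1043 = 475576.22

475600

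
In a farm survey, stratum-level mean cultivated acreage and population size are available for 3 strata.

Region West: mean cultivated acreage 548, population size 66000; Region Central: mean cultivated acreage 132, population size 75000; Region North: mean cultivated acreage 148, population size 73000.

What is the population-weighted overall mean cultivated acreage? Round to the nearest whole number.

Σ Nₕ·x̄ₕ = 548×66000 + 132×75000 + 148×73000
  = 56872000
Σ Nₕ = 66000 + 75000 + 73000 = 214000
Overall mean = 56872000 / 214000 = 265.75701

266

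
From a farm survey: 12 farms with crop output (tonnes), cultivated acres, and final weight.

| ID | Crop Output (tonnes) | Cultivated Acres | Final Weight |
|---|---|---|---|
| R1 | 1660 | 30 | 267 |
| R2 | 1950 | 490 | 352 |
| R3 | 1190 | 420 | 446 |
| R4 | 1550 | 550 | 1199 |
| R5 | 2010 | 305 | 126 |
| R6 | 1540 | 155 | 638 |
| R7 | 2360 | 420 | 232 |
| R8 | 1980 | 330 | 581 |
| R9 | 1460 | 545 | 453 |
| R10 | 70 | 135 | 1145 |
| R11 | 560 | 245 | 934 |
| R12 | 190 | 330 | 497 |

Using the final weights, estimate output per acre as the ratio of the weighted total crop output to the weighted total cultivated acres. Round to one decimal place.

Σ wᵢ·y = 1660×267 + 1950×352 + 1190×446 + 1550×1199 + 2010×126 + 1540×638 + 2360×232 + 1980×581 + 1460×453 + 70×1145 + 560×934 + 190×497
  = 443220 + 686400 + 530740 + 1858450 + 253260 + 982520 + 547520 + 1150380 + 661380 + 80150 + 523040 + 94430 = 7811490
Σ wᵢ·x = 2248050
Ratio = 7811490 / 2248050 = 3.4747848

3.5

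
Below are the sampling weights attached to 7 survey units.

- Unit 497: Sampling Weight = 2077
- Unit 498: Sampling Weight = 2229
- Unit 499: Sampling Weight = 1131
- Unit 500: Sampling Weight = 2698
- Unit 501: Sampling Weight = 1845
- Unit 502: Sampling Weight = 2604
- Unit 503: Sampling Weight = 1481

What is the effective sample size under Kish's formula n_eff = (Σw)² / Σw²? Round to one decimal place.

6.5

Σ wᵢ = 2077 + 2229 + 1131 + 2698 + 1845 + 2604 + 1481 = 14065
Σ wᵢ² = 4313929 + 4968441 + 1279161 + 7279204 + 3404025 + 6780816 + 2193361 = 30218937
n_eff = 14065² / 30218937 = 197824225 / 30218937 = 6.5463661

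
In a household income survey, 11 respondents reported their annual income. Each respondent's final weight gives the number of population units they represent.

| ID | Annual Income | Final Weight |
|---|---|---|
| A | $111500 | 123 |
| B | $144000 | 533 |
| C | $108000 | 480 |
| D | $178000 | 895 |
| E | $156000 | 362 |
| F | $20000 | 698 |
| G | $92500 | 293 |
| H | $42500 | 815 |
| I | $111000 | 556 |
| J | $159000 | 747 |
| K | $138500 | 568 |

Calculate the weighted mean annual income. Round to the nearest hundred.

114200

Weighted sum = 111500×123 + 144000×533 + 108000×480 + 178000×895 + 156000×362 + 20000×698 + 92500×293 + 42500×815 + 111000×556 + 159000×747 + 138500×568
  = 13714500 + 76752000 + 51840000 + 159310000 + 56472000 + 13960000 + 27102500 + 34637500 + 61716000 + 118773000 + 78668000 = 692945500
Sum of weights = 6070
Weighted mean = 692945500 / 6070 = 114159.06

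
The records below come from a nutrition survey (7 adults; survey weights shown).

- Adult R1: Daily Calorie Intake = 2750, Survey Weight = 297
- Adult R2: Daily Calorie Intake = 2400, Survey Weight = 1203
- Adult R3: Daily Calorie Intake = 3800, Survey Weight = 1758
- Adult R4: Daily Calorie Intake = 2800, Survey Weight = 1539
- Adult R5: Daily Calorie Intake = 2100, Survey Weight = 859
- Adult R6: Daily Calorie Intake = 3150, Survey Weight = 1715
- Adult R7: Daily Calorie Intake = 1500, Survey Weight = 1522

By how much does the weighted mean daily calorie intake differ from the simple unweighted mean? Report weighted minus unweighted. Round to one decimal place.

76.4

Unweighted sum = 2750 + 2400 + 3800 + 2800 + 2100 + 3150 + 1500 = 18500
Unweighted mean = 18500 / 7 = 2642.8571
Weighted sum = 2750×297 + 2400×1203 + 3800×1758 + 2800×1539 + 2100×859 + 3150×1715 + 1500×1522
  = 24182700
Sum of weights = 8893
Weighted mean = 24182700 / 8893 = 2719.2961
Difference (weighted minus unweighted) = 76.438933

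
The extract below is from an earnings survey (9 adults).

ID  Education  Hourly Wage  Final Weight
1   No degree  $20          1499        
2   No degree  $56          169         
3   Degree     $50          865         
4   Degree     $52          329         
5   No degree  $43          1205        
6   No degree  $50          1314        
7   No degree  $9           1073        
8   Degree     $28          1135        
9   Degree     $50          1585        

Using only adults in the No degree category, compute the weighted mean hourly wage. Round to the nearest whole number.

32

No degree rows: 1, 2, 5, 6, 7
Weighted sum = 166616
Sum of weights = 1499 + 169 + 1205 + 1314 + 1073 = 5260
Weighted mean = 166616 / 5260 = 31.676046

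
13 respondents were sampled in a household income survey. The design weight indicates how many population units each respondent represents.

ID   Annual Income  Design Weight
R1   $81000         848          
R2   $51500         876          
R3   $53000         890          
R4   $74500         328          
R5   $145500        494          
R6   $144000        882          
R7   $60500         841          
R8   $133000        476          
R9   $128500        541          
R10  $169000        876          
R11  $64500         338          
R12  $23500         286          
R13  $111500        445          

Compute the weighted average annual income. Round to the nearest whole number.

Weighted sum = 794183500
Sum of weights = 8121
Weighted mean = 794183500 / 8121 = 97793.806

97794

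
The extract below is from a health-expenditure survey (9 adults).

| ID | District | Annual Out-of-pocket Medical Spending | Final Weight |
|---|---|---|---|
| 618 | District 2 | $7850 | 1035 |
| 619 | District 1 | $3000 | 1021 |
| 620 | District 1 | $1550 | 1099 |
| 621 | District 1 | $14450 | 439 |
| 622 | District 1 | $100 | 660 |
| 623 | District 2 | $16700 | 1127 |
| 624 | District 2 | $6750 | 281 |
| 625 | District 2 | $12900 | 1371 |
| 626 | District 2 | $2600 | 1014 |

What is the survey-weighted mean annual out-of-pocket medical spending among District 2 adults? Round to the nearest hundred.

10200

District 2 rows: 618, 623, 624, 625, 626
Weighted sum = 7850×1035 + 16700×1127 + 6750×281 + 12900×1371 + 2600×1014
  = 8124750 + 18820900 + 1896750 + 17685900 + 2636400 = 49164700
Sum of weights = 1035 + 1127 + 281 + 1371 + 1014 = 4828
Weighted mean = 49164700 / 4828 = 10183.244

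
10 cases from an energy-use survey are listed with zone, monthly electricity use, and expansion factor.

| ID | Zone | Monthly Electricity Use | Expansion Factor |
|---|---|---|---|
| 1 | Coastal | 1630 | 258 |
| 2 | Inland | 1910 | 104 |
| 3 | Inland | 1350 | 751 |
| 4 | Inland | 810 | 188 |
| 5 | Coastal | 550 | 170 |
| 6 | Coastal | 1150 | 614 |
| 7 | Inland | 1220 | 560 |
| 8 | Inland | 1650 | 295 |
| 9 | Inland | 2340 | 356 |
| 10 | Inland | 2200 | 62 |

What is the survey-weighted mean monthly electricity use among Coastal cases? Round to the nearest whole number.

Coastal rows: 1, 5, 6
Weighted sum = 1630×258 + 550×170 + 1150×614
  = 420540 + 93500 + 706100 = 1220140
Sum of weights = 258 + 170 + 614 = 1042
Weighted mean = 1220140 / 1042 = 1170.9597

1171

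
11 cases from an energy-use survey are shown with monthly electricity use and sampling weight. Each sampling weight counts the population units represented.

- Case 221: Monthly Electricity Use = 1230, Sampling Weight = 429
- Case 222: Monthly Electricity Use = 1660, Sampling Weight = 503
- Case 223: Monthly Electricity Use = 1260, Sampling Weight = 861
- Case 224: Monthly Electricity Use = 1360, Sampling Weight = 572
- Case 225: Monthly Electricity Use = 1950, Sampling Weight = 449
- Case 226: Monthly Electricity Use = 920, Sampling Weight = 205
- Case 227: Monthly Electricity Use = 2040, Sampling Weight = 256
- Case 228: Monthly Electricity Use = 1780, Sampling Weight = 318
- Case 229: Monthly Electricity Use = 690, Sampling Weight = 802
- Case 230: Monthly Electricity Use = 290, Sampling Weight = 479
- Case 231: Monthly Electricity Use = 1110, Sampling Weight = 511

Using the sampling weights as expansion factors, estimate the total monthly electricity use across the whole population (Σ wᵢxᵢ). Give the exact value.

6637360

Weighted total = 1230×429 + 1660×503 + 1260×861 + 1360×572 + 1950×449 + 920×205 + 2040×256 + 1780×318 + 690×802 + 290×479 + 1110×511
  = 527670 + 834980 + 1084860 + 777920 + 875550 + 188600 + 522240 + 566040 + 553380 + 138910 + 567210 = 6637360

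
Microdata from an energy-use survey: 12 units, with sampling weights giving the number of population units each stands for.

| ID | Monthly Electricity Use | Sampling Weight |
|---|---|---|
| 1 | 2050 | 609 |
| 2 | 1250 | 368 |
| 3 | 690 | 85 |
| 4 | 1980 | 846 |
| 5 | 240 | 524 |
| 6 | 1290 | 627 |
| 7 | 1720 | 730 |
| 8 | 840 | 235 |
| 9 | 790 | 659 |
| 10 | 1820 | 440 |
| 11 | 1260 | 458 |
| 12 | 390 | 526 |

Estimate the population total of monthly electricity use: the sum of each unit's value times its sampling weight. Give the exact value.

7933400

Weighted total = 2050×609 + 1250×368 + 690×85 + 1980×846 + 240×524 + 1290×627 + 1720×730 + 840×235 + 790×659 + 1820×440 + 1260×458 + 390×526
  = 1248450 + 460000 + 58650 + 1675080 + 125760 + 808830 + 1255600 + 197400 + 520610 + 800800 + 577080 + 205140 = 7933400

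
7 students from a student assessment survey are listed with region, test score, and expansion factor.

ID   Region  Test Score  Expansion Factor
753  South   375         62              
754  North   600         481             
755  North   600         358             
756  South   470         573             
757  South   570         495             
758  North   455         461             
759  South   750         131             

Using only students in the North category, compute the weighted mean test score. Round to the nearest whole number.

North rows: 754, 755, 758
Weighted sum = 600×481 + 600×358 + 455×461
  = 288600 + 214800 + 209755 = 713155
Sum of weights = 481 + 358 + 461 = 1300
Weighted mean = 713155 / 1300 = 548.58077

549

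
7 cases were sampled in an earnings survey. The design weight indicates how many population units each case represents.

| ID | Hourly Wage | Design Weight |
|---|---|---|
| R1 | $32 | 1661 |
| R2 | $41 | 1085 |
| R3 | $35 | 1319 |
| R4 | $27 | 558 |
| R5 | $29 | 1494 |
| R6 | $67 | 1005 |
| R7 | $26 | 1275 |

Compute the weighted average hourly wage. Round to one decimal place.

Weighted sum = 32×1661 + 41×1085 + 35×1319 + 27×558 + 29×1494 + 67×1005 + 26×1275
  = 53152 + 44485 + 46165 + 15066 + 43326 + 67335 + 33150 = 302679
Sum of weights = 1661 + 1085 + 1319 + 558 + 1494 + 1005 + 1275 = 8397
Weighted mean = 302679 / 8397 = 36.046088

36.0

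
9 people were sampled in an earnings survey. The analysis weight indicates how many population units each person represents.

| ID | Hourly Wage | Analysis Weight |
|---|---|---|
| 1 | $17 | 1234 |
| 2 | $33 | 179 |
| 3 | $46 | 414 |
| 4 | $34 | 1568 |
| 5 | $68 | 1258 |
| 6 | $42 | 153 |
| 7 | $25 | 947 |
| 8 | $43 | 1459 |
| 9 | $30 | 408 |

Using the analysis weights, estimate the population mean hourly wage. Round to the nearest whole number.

Weighted sum = 289863
Sum of weights = 1234 + 179 + 414 + 1568 + 1258 + 153 + 947 + 1459 + 408 = 7620
Weighted mean = 289863 / 7620 = 38.039764

38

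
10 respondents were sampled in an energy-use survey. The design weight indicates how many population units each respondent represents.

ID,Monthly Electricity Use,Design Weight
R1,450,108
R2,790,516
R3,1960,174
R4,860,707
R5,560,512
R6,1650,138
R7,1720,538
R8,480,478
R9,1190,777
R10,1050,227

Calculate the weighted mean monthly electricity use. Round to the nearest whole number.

1015

Weighted sum = 450×108 + 790×516 + 1960×174 + 860×707 + 560×512 + 1650×138 + 1720×538 + 480×478 + 1190×777 + 1050×227
  = 4237500
Sum of weights = 4175
Weighted mean = 4237500 / 4175 = 1014.9701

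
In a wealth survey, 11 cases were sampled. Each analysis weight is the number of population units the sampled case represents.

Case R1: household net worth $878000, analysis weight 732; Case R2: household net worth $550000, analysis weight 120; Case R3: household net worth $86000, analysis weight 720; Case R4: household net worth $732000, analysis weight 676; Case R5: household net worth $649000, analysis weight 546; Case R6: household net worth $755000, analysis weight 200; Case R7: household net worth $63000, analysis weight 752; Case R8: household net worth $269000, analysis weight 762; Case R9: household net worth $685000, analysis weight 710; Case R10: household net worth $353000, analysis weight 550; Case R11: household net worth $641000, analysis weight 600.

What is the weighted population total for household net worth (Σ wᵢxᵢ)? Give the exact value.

3088256000

Weighted total = 878000×732 + 550000×120 + 86000×720 + 732000×676 + 649000×546 + 755000×200 + 63000×752 + 269000×762 + 685000×710 + 353000×550 + 641000×600
  = 642696000 + 66000000 + 61920000 + 494832000 + 354354000 + 151000000 + 47376000 + 204978000 + 486350000 + 194150000 + 384600000 = 3088256000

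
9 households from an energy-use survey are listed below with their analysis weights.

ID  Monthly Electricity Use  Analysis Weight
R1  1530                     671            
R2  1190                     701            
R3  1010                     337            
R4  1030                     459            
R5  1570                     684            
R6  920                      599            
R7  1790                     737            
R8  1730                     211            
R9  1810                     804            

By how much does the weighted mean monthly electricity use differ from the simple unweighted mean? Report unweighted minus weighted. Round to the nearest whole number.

-32

Unweighted sum = 1530 + 1190 + 1010 + 1030 + 1570 + 920 + 1790 + 1730 + 1810 = 12580
Unweighted mean = 12580 / 9 = 1397.7778
Weighted sum = 1530×671 + 1190×701 + 1010×337 + 1030×459 + 1570×684 + 920×599 + 1790×737 + 1730×211 + 1810×804
  = 1026630 + 834190 + 340370 + 472770 + 1073880 + 551080 + 1319230 + 365030 + 1455240 = 7438420
Sum of weights = 5203
Weighted mean = 7438420 / 5203 = 1429.6406
Difference (unweighted minus weighted) = -31.862814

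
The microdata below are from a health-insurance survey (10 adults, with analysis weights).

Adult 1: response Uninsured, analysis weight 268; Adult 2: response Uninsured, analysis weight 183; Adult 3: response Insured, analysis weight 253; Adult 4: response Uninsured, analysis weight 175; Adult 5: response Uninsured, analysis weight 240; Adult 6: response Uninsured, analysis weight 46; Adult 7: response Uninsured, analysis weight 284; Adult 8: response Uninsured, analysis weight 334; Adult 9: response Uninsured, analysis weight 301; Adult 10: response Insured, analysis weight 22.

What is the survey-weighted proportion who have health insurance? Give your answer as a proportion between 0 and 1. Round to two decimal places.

0.13

Sum of weights for 'Insured' = 253 + 22 = 275
Total weight = 268 + 183 + 253 + 175 + 240 + 46 + 284 + 334 + 301 + 22 = 2106
Weighted proportion = 275 / 2106 = 0.1305793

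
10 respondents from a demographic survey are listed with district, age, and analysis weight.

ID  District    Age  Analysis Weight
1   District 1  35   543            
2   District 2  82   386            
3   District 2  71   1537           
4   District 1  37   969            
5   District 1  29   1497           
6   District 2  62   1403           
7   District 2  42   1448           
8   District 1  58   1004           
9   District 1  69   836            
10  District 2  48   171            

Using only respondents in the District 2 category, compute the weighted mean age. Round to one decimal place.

60.0

District 2 rows: 2, 3, 6, 7, 10
Weighted sum = 82×386 + 71×1537 + 62×1403 + 42×1448 + 48×171
  = 31652 + 109127 + 86986 + 60816 + 8208 = 296789
Sum of weights = 386 + 1537 + 1403 + 1448 + 171 = 4945
Weighted mean = 296789 / 4945 = 60.017998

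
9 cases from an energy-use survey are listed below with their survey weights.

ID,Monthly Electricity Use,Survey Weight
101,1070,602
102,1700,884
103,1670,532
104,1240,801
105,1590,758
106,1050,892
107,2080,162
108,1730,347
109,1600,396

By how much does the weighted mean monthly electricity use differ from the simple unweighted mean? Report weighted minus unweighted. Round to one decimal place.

Unweighted sum = 13730
Unweighted mean = 13730 / 9 = 1525.5556
Weighted sum = 1070×602 + 1700×884 + 1670×532 + 1240×801 + 1590×758 + 1050×892 + 2080×162 + 1730×347 + 1600×396
  = 7741310
Sum of weights = 602 + 884 + 532 + 801 + 758 + 892 + 162 + 347 + 396 = 5374
Weighted mean = 7741310 / 5374 = 1440.5117
Difference (weighted minus unweighted) = -85.043832

-85.0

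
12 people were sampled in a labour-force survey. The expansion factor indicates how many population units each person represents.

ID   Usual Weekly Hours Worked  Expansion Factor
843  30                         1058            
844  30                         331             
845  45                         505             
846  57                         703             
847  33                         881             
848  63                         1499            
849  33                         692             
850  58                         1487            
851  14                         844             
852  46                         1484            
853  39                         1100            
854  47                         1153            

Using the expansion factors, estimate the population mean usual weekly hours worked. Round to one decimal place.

Weighted sum = 30×1058 + 30×331 + 45×505 + 57×703 + 33×881 + 63×1499 + 33×692 + 58×1487 + 14×844 + 46×1484 + 39×1100 + 47×1153
  = 31740 + 9930 + 22725 + 40071 + 29073 + 94437 + 22836 + 86246 + 11816 + 68264 + 42900 + 54191 = 514229
Sum of weights = 1058 + 331 + 505 + 703 + 881 + 1499 + 692 + 1487 + 844 + 1484 + 1100 + 1153 = 11737
Weighted mean = 514229 / 11737 = 43.812644

43.8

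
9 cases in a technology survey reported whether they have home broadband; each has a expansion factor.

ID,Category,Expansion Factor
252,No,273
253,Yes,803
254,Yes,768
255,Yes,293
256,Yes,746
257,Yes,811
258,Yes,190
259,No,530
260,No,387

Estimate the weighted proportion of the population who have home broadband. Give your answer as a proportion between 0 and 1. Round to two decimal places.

Sum of weights for 'Yes' = 803 + 768 + 293 + 746 + 811 + 190 = 3611
Total weight = 273 + 803 + 768 + 293 + 746 + 811 + 190 + 530 + 387 = 4801
Weighted proportion = 3611 / 4801 = 0.75213497

0.75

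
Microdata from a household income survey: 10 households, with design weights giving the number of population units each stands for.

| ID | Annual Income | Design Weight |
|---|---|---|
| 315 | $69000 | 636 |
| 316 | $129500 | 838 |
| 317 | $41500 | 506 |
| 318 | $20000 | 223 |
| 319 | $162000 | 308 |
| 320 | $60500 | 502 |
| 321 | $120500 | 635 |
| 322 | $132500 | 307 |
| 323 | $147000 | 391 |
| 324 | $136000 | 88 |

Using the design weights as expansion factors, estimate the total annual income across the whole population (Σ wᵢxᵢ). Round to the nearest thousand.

444771000

Weighted total = 69000×636 + 129500×838 + 41500×506 + 20000×223 + 162000×308 + 60500×502 + 120500×635 + 132500×307 + 147000×391 + 136000×88
  = 43884000 + 108521000 + 20999000 + 4460000 + 49896000 + 30371000 + 76517500 + 40677500 + 57477000 + 11968000 = 444771000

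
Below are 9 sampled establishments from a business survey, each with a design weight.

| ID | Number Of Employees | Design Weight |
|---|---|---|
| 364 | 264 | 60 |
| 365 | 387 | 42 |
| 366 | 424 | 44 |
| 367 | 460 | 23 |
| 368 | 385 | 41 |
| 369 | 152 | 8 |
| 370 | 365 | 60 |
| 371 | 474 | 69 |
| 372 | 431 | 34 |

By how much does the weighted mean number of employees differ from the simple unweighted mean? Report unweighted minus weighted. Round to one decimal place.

-16.0

Unweighted sum = 264 + 387 + 424 + 460 + 385 + 152 + 365 + 474 + 431 = 3342
Unweighted mean = 3342 / 9 = 371.33333
Weighted sum = 264×60 + 387×42 + 424×44 + 460×23 + 385×41 + 152×8 + 365×60 + 474×69 + 431×34
  = 15840 + 16254 + 18656 + 10580 + 15785 + 1216 + 21900 + 32706 + 14654 = 147591
Sum of weights = 60 + 42 + 44 + 23 + 41 + 8 + 60 + 69 + 34 = 381
Weighted mean = 147591 / 381 = 387.37795
Difference (unweighted minus weighted) = -16.044619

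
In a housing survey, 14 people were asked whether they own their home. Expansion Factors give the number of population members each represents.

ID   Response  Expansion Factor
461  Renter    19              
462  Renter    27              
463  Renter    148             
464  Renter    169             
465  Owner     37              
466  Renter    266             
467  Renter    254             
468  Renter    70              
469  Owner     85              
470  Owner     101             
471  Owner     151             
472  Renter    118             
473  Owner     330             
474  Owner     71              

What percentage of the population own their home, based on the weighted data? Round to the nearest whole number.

42

Sum of weights for 'Owner' = 37 + 85 + 101 + 151 + 330 + 71 = 775
Total weight = 1846
Weighted proportion = 775 / 1846 = 0.41982665 → 41.982665%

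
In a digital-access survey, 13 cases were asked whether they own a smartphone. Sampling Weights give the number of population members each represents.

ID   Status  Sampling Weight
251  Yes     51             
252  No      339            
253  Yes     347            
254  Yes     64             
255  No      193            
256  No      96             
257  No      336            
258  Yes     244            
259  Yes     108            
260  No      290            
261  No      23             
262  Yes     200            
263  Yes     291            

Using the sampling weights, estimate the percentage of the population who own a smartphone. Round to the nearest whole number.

51

Sum of weights for 'Yes' = 51 + 347 + 64 + 244 + 108 + 200 + 291 = 1305
Total weight = 2582
Weighted proportion = 1305 / 2582 = 0.50542215 → 50.542215%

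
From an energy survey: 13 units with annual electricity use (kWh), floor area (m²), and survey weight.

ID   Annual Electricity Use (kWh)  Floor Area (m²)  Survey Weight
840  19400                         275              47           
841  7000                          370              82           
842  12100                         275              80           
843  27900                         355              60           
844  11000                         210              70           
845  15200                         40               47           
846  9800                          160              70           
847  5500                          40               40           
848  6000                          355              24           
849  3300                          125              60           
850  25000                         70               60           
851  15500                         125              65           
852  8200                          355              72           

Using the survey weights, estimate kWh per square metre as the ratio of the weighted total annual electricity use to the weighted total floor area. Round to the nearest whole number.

Σ wᵢ·y = 9958100
Σ wᵢ·x = 169850
Ratio = 9958100 / 169850 = 58.62879

59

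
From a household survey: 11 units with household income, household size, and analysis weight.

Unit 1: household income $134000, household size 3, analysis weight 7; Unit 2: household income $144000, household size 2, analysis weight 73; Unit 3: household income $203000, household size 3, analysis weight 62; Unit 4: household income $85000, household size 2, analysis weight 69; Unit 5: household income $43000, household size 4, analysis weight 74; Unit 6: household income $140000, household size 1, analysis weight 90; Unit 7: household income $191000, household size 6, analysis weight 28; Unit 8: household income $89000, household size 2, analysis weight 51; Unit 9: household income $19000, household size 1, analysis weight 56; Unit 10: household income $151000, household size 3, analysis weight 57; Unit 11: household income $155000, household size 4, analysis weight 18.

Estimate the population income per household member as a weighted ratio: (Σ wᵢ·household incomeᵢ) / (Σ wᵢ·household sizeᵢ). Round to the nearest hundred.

Σ wᵢ·y = 68031000
Σ wᵢ·x = 3×7 + 2×73 + 3×62 + 2×69 + 4×74 + 1×90 + 6×28 + 2×51 + 1×56 + 3×57 + 4×18
  = 21 + 146 + 186 + 138 + 296 + 90 + 168 + 102 + 56 + 171 + 72 = 1446
Ratio = 68031000 / 1446 = 47047.718

47000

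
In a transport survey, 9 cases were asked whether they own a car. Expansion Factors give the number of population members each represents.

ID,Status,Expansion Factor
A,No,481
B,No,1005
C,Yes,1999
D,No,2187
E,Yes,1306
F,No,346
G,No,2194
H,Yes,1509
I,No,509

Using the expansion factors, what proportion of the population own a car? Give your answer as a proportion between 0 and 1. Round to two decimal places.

0.42

Sum of weights for 'Yes' = 1999 + 1306 + 1509 = 4814
Total weight = 481 + 1005 + 1999 + 2187 + 1306 + 346 + 2194 + 1509 + 509 = 11536
Weighted proportion = 4814 / 11536 = 0.41730236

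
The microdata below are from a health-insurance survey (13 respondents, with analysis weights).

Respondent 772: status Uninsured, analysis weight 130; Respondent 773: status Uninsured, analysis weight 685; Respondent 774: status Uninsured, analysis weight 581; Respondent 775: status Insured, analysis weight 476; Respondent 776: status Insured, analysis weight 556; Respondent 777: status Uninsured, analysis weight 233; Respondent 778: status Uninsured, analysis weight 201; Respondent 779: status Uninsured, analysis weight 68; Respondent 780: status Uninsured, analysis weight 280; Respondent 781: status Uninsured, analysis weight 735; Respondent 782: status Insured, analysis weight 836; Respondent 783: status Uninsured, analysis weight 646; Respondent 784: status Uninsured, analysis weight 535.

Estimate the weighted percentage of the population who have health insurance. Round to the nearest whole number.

31

Sum of weights for 'Insured' = 476 + 556 + 836 = 1868
Total weight = 5962
Weighted proportion = 1868 / 5962 = 0.31331768 → 31.331768%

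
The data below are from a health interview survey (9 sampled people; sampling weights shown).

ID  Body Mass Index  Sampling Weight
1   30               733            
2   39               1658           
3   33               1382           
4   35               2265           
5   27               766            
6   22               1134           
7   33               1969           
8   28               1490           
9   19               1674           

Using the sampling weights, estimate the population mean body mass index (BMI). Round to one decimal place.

30.3

Weighted sum = 30×733 + 39×1658 + 33×1382 + 35×2265 + 27×766 + 22×1134 + 33×1969 + 28×1490 + 19×1674
  = 21990 + 64662 + 45606 + 79275 + 20682 + 24948 + 64977 + 41720 + 31806 = 395666
Sum of weights = 733 + 1658 + 1382 + 2265 + 766 + 1134 + 1969 + 1490 + 1674 = 13071
Weighted mean = 395666 / 13071 = 30.270523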